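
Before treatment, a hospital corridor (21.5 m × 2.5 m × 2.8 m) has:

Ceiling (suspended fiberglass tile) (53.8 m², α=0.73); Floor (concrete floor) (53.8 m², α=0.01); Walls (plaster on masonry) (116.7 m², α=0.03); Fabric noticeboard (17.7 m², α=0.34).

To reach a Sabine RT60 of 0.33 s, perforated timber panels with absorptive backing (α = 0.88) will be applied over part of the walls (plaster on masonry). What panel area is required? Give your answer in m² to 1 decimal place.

Equivalent absorption area: A₁ = 53.8×0.73 + 53.8×0.01 + 116.7×0.03 + 17.7×0.34 = 49.331 m².
V = 150.5 m³. Target absorption A₂ = 0.161 × 150.5 / 0.33 = 73.426 sabins.
ΔA needed = 73.426 − 49.331 = 24.095 sabins.
Each m² of panel replacing the walls (plaster on masonry) adds (0.88 − 0.03) = 0.85 sabins.
Area = ΔA/Δα = 24.095/0.85 = 28.3 m².

28.3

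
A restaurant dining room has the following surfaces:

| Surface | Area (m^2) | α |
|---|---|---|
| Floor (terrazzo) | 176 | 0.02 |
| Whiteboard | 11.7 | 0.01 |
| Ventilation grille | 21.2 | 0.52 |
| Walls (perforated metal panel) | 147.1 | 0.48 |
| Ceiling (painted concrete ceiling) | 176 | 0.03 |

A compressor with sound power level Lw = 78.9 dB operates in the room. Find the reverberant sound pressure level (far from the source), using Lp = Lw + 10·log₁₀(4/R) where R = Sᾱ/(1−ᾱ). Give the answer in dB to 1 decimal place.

64.5 dB

Σ(Sᵢαᵢ) = 176·0.02 + 11.7·0.01 + 21.2·0.52 + 147.1·0.48 + 176·0.03 = 90.549; total area S = 532.0 m^2.
ᾱ = 90.549/532.0 = 0.1702; R = Sᾱ/(1−ᾱ) = 90.549/(1−0.1702) = 109.121 m^2.
Lp = Lw + 10 log₁₀(4/R) = 78.9 -14.36 = 64.5 dB.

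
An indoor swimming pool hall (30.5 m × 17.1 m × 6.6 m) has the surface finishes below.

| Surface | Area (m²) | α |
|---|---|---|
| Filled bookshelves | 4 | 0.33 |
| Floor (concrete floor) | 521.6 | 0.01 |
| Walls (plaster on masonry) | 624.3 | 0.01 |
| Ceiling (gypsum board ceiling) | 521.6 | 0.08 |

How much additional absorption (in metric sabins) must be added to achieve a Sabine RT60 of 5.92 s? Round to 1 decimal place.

A₁ = Σ Sᵢαᵢ = 4·0.33 + 521.6·0.01 + 624.3·0.01 + 521.6·0.08 = 54.507 sabins.
Target A₂ = 0.161·3442.23/5.92 = 93.615 sabins (V = 3442.23 m³).
Shortfall: 93.615 − 54.507 = 39.1 sabins.

39.1 sabins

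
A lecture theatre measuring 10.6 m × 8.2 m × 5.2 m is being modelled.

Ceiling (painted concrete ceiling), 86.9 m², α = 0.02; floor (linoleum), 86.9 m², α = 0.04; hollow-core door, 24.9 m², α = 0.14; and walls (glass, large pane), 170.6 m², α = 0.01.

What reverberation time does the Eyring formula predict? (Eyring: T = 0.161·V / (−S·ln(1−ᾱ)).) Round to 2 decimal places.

Total surface area S = 86.9 + 86.9 + 24.9 + 170.6 = 369.3 m².
Absorption A = 86.9×0.02 + 86.9×0.04 + 24.9×0.14 + 170.6×0.01 = 10.406 sabins.
ᾱ = 10.406 / 369.3 = 0.0282.
Eyring denominator: −S ln(1−ᾱ) = 10.564.
V = 10.6 × 8.2 × 5.2 = 451.984 m³.
RT60 = 0.161 × 451.984 / 10.564 = 6.89 s.

6.89 s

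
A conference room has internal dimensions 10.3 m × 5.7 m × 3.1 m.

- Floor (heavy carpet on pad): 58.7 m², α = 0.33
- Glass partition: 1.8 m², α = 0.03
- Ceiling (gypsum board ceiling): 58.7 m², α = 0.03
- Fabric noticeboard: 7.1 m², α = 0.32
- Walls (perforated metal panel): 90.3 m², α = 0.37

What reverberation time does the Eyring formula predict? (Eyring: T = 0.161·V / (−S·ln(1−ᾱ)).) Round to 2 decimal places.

0.44 s

S = Σ Sᵢ = 216.6 m².
Absorption A = 58.7·0.33 + 1.8·0.03 + 58.7·0.03 + 7.1·0.32 + 90.3·0.37 = 56.869 sabins.
ᾱ = 56.869 / 216.6 = 0.2626.
Eyring denominator: −S ln(1−ᾱ) = 65.982.
V = 10.3 × 5.7 × 3.1 = 182.001 m³.
T = 0.161·V/[−S·ln(1−ᾱ)] = 0.161·182.001/65.982 = 0.44 s.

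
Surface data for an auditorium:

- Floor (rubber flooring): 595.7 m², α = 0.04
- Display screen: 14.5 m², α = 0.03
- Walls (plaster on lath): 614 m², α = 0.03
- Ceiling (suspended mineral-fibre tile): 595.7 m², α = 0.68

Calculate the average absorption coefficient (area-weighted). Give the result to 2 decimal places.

Total surface area S = 1819.9 m².
A = 595.7·0.04 + 14.5·0.03 + 614·0.03 + 595.7·0.68 = 447.759 sabins.
ᾱ = A/S = 0.25.

0.25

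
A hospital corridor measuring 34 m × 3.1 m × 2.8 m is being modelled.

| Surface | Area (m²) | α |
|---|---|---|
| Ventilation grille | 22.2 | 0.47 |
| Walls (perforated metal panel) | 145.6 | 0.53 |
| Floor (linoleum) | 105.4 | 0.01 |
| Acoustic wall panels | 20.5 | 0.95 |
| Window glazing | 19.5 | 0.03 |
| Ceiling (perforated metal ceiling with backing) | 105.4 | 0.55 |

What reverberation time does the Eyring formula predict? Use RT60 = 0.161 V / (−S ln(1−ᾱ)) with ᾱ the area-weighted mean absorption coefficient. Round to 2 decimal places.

0.22 sec

Total surface area S = 22.2 + 145.6 + 105.4 + 20.5 + 19.5 + 105.4 = 418.6 m².
Absorption A = 22.2·0.47 + 145.6·0.53 + 105.4·0.01 + 20.5·0.95 + 19.5·0.03 + 105.4·0.55 = 166.686 sabins.
ᾱ = 166.686 / 418.6 = 0.3982.
−S·ln(1−ᾱ) = −418.6 × ln(1 − 0.3982) = 212.578.
V = 34 × 3.1 × 2.8 = 295.12 m³.
T = 0.161·V/[−S·ln(1−ᾱ)] = 0.161·295.12/212.578 = 0.22 s.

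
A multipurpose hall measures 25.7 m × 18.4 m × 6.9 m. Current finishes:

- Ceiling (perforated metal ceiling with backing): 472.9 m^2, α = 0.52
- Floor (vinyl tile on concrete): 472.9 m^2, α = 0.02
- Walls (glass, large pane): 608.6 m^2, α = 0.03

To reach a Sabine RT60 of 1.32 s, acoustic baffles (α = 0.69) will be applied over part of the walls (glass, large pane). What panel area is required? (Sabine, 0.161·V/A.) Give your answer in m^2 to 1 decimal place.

188.4

Equivalent absorption area: A₁ = 472.9*0.52 + 472.9*0.02 + 608.6*0.03 = 273.624 m^2.
Required A₂ = 0.161·3262.872/1.32 = 397.972 sabins.
Absorption to add: 397.972 − 273.624 = 124.348 sabins.
Net gain per m^2: Δα = 0.69 − 0.03 = 0.66.
Area = ΔA/Δα = 124.348/0.66 = 188.4 m^2.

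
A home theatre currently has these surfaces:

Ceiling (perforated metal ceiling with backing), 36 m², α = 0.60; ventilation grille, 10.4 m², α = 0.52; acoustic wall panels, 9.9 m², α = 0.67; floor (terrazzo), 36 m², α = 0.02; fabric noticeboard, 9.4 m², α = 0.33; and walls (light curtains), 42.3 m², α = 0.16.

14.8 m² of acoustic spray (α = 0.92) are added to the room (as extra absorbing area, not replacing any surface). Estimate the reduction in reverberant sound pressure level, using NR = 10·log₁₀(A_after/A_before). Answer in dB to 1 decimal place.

A_before = Σ Sᵢαᵢ = 36·0.60 + 10.4·0.52 + 9.9·0.67 + 36·0.02 + 9.4·0.33 + 42.3·0.16 = 44.231 sabins.
Treatment contributes 14.8·0.92 = 13.616 sabins.
New total A_after = 57.847 sabins.
Reduction = 10 log₁₀(A_after/A_before) = 10 log₁₀(1.3078) = 1.2 dB.

1.2 dB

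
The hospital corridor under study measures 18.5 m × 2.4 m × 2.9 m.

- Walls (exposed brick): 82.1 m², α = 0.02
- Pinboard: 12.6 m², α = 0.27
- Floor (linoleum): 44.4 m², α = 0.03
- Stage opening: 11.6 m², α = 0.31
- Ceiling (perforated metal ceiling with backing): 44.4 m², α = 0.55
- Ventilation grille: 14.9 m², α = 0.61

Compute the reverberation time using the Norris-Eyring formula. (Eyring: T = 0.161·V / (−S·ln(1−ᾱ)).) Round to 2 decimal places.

Total surface area S = 82.1 + 12.6 + 44.4 + 11.6 + 44.4 + 14.9 = 210.0 m².
Σ(Sᵢαᵢ) = 82.1×0.02 + 12.6×0.27 + 44.4×0.03 + 11.6×0.31 + 44.4×0.55 + 14.9×0.61 = 43.481.
Mean coefficient ᾱ = A/S = 0.2071.
−S·ln(1−ᾱ) = −210.0 × ln(1 − 0.2071) = 48.732.
V = 18.5 × 2.4 × 2.9 = 128.76 m³.
RT60 = 0.161 × 128.76 / 48.732 = 0.43 s.

0.43 seconds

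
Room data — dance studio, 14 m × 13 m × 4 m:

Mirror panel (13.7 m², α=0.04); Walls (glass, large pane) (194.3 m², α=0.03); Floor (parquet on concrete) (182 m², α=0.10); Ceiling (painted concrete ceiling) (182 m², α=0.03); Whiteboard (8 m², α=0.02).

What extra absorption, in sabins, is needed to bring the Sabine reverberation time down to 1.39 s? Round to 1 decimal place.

54.1 sabins

Total absorption A₁ = 13.7×0.04 + 194.3×0.03 + 182×0.10 + 182×0.03 + 8×0.02
  = 0.548 + 5.829 + 18.200 + 5.460 + 0.160 = 30.197 m² sabins.
V = 728 m³. Required absorption A₂ = 0.161 × 728 / 1.39 = 84.322 sabins.
Shortfall: 84.322 − 30.197 = 54.1 sabins.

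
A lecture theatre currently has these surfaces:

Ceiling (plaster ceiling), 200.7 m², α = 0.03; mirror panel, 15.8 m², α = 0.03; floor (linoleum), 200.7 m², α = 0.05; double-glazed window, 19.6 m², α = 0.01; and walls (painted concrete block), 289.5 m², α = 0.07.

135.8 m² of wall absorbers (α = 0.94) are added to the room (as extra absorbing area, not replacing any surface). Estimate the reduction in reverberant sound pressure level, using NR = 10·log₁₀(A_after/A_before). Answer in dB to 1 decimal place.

6.5 dB

A_before = Σ Sᵢαᵢ = 200.7·0.03 + 15.8·0.03 + 200.7·0.05 + 19.6·0.01 + 289.5·0.07 = 36.991 sabins.
Added absorption = 135.8 × 0.94 = 127.652 sabins.
New total A_after = 164.643 sabins.
NR = 10·log₁₀(164.643/36.991) = 6.5 dB.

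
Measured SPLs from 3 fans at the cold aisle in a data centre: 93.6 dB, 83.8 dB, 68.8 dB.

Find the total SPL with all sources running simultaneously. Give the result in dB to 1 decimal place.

94.0 dB

Sum in the linear (power) domain: Σ 10^(Lᵢ/10) = 10^(93.6/10) + 10^(83.8/10) + 10^(68.8/10) = 2.538e+09.
L_total = 10·log₁₀(2.538e+09) = 94.0 dB.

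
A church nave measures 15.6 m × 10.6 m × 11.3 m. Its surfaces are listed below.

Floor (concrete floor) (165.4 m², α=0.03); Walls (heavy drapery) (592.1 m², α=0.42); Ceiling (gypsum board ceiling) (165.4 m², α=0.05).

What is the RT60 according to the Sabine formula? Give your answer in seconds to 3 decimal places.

Equivalent absorption area: A = 165.4·0.03 + 592.1·0.42 + 165.4·0.05 = 261.914 m².
V = 15.6·10.6·11.3 = 1868.568 m³.
T = 0.161 V/A = 0.161·1868.568/261.914 = 1.149 s.

1.149 s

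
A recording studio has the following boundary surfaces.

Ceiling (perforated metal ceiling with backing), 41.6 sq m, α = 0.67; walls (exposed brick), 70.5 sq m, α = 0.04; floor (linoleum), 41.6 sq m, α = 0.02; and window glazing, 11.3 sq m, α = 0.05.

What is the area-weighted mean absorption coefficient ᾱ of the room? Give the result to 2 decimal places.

S = Σ Sᵢ = 41.6 + 70.5 + 41.6 + 11.3 = 165.0 sq m.
Weighted sum Σ Sα = 32.089.
ᾱ = A/S = 0.19.

0.19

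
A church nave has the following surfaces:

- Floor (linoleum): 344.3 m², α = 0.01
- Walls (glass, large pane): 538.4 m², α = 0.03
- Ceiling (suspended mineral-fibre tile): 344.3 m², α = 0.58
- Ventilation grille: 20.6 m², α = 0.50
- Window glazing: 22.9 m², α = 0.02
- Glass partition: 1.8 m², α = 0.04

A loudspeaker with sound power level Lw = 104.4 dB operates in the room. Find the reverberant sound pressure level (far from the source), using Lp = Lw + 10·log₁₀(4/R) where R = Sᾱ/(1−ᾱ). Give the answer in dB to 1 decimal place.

A = 230.119 sabins; S = 1272.3 m².
ᾱ = 230.119/1272.3 = 0.1809; R = Sᾱ/(1−ᾱ) = 230.119/(1−0.1809) = 280.941 m².
Lp = Lw + 10 log₁₀(4/R) = 104.4 -18.47 = 85.9 dB.

85.9 dB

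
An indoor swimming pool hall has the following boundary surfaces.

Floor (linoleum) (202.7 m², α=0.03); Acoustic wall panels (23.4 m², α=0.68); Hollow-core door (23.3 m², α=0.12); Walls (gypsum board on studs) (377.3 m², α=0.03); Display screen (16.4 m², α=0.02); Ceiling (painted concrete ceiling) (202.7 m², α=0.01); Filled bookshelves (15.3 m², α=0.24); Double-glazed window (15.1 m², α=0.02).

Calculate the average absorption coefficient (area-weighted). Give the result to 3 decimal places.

0.048

S = Σ Sᵢ = 202.7 + 23.4 + 23.3 + 377.3 + 16.4 + 202.7 + 15.3 + 15.1 = 876.2 m².
Σ(Sᵢαᵢ) = 202.7*0.03 + 23.4*0.68 + 23.3*0.12 + 377.3*0.03 + 16.4*0.02 + 202.7*0.01 + 15.3*0.24 + 15.1*0.02 = 42.437.
ᾱ = 42.437 / 876.2 = 0.048.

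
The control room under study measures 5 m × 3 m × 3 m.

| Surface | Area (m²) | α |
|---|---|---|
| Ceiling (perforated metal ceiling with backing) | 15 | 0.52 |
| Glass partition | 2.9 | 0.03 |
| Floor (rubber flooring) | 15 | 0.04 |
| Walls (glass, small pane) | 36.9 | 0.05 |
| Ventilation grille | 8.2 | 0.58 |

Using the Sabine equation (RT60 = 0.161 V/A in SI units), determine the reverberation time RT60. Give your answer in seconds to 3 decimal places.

0.480 sec

Total absorption A = 15·0.52 + 2.9·0.03 + 15·0.04 + 36.9·0.05 + 8.2·0.58
  = 7.800 + 0.087 + 0.600 + 1.845 + 4.756 = 15.088 m² sabins.
V = 5·3·3 = 45 m³.
RT60 = 0.161 · V / A = 0.161 × 45 / 15.088 = 0.480 s.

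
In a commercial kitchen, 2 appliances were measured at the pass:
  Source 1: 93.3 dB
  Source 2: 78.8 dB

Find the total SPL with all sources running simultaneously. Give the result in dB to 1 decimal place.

93.5 dB

Converting to relative power and adding: 10^(93.3/10) + 10^(78.8/10) = 2.214e+09.
Combined level = 10 log₁₀(2.214e+09) = 93.5 dB.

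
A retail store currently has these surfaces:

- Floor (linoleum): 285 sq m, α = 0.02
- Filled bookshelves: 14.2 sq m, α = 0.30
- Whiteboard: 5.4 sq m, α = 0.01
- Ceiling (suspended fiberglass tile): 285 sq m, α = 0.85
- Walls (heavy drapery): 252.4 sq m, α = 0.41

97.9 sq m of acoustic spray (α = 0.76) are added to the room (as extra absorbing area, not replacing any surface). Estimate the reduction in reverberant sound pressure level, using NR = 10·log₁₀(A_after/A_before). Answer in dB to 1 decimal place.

Total absorption A_before = 285*0.02 + 14.2*0.30 + 5.4*0.01 + 285*0.85 + 252.4*0.41
  = 5.700 + 4.260 + 0.054 + 242.250 + 103.484 = 355.748 sq m sabins.
Treatment contributes 97.9·0.76 = 74.404 sabins.
A_after = 355.748 + 74.404 = 430.152 sabins.
NR = 10·log₁₀(430.152/355.748) = 0.8 dB.

0.8 dB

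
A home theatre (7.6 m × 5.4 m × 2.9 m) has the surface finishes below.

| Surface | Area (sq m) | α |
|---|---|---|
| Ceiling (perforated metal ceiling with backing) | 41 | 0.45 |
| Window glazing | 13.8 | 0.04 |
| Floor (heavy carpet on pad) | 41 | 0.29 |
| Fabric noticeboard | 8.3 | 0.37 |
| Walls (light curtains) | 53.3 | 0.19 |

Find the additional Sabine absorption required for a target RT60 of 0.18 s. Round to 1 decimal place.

Equivalent absorption area: A₁ = 41×0.45 + 13.8×0.04 + 41×0.29 + 8.3×0.37 + 53.3×0.19 = 44.090 sq m.
V = 119.016 m³. Required absorption A₂ = 0.161 × 119.016 / 0.18 = 106.453 sabins.
Shortfall: 106.453 − 44.090 = 62.4 sabins.

62.4 sabins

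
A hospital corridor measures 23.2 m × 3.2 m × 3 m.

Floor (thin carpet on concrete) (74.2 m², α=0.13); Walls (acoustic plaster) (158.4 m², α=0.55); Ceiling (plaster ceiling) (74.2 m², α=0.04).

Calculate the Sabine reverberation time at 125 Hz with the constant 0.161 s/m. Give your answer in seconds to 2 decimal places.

0.36 s

A = Σ Sᵢαᵢ = 74.2×0.13 + 158.4×0.55 + 74.2×0.04 = 99.734 sabins.
Room volume: 222.72 m³.
Sabine: RT60 = 0.161 × 222.72 / 99.734 = 0.36 s.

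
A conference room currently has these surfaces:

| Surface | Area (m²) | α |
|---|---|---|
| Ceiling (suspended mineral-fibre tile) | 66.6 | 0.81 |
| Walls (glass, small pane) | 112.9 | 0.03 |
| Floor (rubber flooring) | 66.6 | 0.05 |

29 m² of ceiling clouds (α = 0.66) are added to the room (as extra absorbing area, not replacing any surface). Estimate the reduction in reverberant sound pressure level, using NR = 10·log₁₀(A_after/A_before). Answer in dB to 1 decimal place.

1.2 dB

Summing Sᵢαᵢ: 53.946 + 3.387 + 3.330 → A_before = 60.663 sabins.
Added absorption = 29 × 0.66 = 19.140 sabins.
New total A_after = 79.803 sabins.
Reduction = 10 log₁₀(A_after/A_before) = 10 log₁₀(1.3155) = 1.2 dB.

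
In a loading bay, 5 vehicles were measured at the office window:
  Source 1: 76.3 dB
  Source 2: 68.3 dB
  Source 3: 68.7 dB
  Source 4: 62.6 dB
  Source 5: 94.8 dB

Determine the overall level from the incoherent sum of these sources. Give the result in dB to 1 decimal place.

Σ 10^(Lᵢ/10) = 3.079e+09.
Combined level = 10 log₁₀(3.079e+09) = 94.9 dB.

94.9 dB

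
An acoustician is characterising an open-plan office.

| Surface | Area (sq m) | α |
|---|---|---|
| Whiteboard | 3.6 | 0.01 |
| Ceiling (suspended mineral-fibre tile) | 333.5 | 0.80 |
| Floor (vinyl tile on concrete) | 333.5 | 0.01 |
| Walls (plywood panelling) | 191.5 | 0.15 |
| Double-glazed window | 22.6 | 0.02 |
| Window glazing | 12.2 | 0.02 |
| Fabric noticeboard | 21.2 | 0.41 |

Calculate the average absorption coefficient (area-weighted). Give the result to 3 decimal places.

S = Σ Sᵢ = 3.6 + 333.5 + 333.5 + 191.5 + 22.6 + 12.2 + 21.2 = 918.1 sq m.
Weighted sum Σ Sα = 308.284.
ᾱ = 308.284 / 918.1 = 0.336.

0.336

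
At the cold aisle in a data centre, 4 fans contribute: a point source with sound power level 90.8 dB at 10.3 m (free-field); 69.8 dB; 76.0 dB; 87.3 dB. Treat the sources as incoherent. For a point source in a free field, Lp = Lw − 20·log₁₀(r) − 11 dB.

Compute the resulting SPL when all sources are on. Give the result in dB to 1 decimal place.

87.7 dB

Source at 10.3 m: Lp = 90.8 − 20·log₁₀(10.3) − 11 = 59.5 dB.
Sum in the linear (power) domain: Σ 10^(Lᵢ/10) = 10^(59.5/10) + 10^(69.8/10) + 10^(76.0/10) + 10^(87.3/10) = 5.873e+08.
Combined level = 10 log₁₀(5.873e+08) = 87.7 dB.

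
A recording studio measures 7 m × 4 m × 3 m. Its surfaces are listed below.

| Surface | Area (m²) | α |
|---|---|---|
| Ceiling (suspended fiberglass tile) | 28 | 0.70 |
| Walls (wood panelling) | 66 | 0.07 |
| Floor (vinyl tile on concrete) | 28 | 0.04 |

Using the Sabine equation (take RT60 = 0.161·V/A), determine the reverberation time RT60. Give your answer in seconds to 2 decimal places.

Equivalent absorption area: A = 28×0.70 + 66×0.07 + 28×0.04 = 25.340 m².
Room volume: 84 m³.
RT60 = 0.161 · V / A = 0.161 × 84 / 25.340 = 0.53 s.

0.53 s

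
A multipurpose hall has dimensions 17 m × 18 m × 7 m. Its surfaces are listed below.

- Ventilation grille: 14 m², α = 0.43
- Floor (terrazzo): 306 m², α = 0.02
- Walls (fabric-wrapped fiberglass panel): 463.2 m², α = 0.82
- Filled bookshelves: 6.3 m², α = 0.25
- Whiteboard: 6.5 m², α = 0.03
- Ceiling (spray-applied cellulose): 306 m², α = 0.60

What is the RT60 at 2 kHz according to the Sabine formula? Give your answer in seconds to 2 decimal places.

0.60 s

Equivalent absorption area: A = 14*0.43 + 306*0.02 + 463.2*0.82 + 6.3*0.25 + 6.5*0.03 + 306*0.60 = 577.334 m².
Room volume: 2142 m³.
RT60 = 0.161 · V / A = 0.161 × 2142 / 577.334 = 0.60 s.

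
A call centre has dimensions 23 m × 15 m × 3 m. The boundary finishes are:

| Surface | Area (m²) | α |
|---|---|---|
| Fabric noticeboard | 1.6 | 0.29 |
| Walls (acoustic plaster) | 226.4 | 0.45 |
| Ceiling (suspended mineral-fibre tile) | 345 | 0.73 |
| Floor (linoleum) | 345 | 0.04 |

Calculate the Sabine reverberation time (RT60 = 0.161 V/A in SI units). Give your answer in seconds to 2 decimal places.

0.45 sec

Summing Sᵢαᵢ: 0.464 + 101.880 + 251.850 + 13.800 → A = 367.994 sabins.
Volume V = 23 × 15 × 3 = 1035 m³.
RT60 = 0.161 · V / A = 0.161 × 1035 / 367.994 = 0.45 s.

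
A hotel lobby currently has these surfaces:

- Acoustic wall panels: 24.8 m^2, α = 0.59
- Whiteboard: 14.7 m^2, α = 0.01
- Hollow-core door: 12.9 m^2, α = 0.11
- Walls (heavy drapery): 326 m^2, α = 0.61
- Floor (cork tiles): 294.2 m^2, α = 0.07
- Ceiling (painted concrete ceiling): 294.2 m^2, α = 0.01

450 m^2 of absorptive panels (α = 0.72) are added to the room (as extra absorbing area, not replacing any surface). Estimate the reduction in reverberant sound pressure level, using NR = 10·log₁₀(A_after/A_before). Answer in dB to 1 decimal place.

Equivalent absorption area: A_before = 24.8*0.59 + 14.7*0.01 + 12.9*0.11 + 326*0.61 + 294.2*0.07 + 294.2*0.01 = 238.594 m^2.
Added absorption = 450 × 0.72 = 324.000 sabins.
A_after = 238.594 + 324.000 = 562.594 sabins.
NR = 10·log₁₀(562.594/238.594) = 3.7 dB.

3.7 dB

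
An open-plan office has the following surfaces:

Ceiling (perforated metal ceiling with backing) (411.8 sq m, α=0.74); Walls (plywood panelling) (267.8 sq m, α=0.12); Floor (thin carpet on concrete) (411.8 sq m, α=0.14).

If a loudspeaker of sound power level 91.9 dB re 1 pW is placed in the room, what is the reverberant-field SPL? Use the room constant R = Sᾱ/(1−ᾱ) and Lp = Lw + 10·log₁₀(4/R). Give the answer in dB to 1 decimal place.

70.0 dB

A = 394.520 sabins; S = 1091.4 sq m.
ᾱ = 394.520/1091.4 = 0.3615; R = Sᾱ/(1−ᾱ) = 394.520/(1−0.3615) = 617.886 sq m.
Lp = Lw + 10 log₁₀(4/R) = 91.9 -21.89 = 70.0 dB.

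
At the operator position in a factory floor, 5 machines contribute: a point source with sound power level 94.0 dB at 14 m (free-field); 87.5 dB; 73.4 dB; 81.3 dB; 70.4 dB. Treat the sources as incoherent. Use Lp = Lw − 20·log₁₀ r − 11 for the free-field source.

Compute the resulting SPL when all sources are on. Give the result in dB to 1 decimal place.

Source at 14 m: Lp = 94.0 − 20·log₁₀(14) − 11 = 60.1 dB.
Converting to relative power and adding: 10^(60.1/10) + 10^(87.5/10) + 10^(73.4/10) + 10^(81.3/10) + 10^(70.4/10) = 7.311e+08.
L_total = 10·log₁₀(7.311e+08) = 88.6 dB.

88.6 dB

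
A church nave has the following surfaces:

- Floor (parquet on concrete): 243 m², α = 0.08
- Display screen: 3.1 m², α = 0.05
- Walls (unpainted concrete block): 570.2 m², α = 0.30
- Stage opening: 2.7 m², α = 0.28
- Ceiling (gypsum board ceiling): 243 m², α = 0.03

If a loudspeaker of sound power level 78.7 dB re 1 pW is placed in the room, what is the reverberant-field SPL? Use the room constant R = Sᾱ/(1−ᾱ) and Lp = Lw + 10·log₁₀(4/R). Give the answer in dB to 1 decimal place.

Σ(Sᵢαᵢ) = 243×0.08 + 3.1×0.05 + 570.2×0.30 + 2.7×0.28 + 243×0.03 = 198.701; total area S = 1062.0 m².
ᾱ = 0.1871, so room constant R = A/(1−ᾱ) = 244.435 m².
Lp = 78.7 + 10·log₁₀(4/244.435) = 78.7 + (-17.86) = 60.8 dB.

60.8 dB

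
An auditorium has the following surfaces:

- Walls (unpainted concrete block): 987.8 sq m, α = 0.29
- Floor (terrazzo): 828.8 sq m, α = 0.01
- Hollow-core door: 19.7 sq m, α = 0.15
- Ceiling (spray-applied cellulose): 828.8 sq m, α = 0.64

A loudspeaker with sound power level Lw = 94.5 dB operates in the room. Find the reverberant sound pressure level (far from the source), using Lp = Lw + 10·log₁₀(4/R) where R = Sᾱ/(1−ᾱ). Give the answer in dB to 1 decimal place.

Σ(Sᵢαᵢ) = 987.8×0.29 + 828.8×0.01 + 19.7×0.15 + 828.8×0.64 = 828.137; total area S = 2665.1 sq m.
ᾱ = 828.137/2665.1 = 0.3107; R = Sᾱ/(1−ᾱ) = 828.137/(1−0.3107) = 1201.417 sq m.
Lp = 94.5 + 10·log₁₀(4/1201.417) = 94.5 + (-24.78) = 69.7 dB.

69.7 dB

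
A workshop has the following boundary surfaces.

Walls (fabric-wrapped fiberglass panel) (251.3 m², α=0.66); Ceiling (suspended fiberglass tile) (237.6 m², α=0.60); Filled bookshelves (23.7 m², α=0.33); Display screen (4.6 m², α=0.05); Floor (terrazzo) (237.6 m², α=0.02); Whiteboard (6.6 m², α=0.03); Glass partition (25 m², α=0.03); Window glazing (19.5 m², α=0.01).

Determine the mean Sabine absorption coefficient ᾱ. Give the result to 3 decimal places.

Total surface area S = 805.9 m².
A = 251.3*0.66 + 237.6*0.60 + 23.7*0.33 + 4.6*0.05 + 237.6*0.02 + 6.6*0.03 + 25*0.03 + 19.5*0.01 = 322.364 sabins.
ᾱ = 322.364 / 805.9 = 0.400.

0.400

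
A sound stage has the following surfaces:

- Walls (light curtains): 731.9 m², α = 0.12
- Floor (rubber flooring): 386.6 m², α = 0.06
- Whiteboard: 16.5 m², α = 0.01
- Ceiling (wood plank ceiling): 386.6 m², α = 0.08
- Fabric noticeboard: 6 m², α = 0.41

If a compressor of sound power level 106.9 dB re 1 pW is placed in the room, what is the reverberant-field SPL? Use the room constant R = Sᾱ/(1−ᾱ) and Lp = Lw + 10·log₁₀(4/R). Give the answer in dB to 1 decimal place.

90.9 dB

A = 144.577 sabins; S = 1527.6 m².
ᾱ = 144.577/1527.6 = 0.0946; R = Sᾱ/(1−ᾱ) = 144.577/(1−0.0946) = 159.683 m².
Lp = Lw + 10 log₁₀(4/R) = 106.9 -16.01 = 90.9 dB.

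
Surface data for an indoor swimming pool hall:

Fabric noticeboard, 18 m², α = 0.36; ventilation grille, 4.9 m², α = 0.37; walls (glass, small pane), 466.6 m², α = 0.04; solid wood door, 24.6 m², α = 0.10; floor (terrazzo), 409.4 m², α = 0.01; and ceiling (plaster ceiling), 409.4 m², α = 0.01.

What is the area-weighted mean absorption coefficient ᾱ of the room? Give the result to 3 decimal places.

0.028

Total surface area S = 1332.9 m².
Σ(Sᵢαᵢ) = 18·0.36 + 4.9·0.37 + 466.6·0.04 + 24.6·0.10 + 409.4·0.01 + 409.4·0.01 = 37.605.
ᾱ = A/S = 0.028.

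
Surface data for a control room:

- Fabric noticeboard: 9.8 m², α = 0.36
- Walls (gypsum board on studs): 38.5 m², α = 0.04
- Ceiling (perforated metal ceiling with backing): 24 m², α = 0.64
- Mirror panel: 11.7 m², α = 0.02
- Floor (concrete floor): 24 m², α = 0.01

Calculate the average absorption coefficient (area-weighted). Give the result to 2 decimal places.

Total surface area S = 108.0 m².
Weighted sum Σ Sα = 20.902.
ᾱ = 20.902 / 108.0 = 0.19.

0.19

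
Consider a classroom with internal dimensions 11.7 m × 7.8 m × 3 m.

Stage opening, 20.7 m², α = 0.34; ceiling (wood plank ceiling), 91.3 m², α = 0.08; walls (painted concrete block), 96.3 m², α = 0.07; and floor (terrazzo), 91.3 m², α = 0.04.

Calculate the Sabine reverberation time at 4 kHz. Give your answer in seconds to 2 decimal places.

Equivalent absorption area: A = 20.7·0.34 + 91.3·0.08 + 96.3·0.07 + 91.3·0.04 = 24.735 m².
V = 11.7·7.8·3 = 273.78 m³.
Sabine: RT60 = 0.161 × 273.78 / 24.735 = 1.78 s.

1.78 s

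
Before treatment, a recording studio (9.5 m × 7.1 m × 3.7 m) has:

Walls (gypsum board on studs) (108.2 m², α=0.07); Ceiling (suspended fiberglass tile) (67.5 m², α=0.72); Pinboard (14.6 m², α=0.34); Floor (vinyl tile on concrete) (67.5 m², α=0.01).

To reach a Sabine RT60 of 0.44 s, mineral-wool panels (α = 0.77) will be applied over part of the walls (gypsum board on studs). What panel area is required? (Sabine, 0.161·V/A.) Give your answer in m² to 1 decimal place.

42.2

Total absorption A₁ = 108.2·0.07 + 67.5·0.72 + 14.6·0.34 + 67.5·0.01
  = 7.574 + 48.600 + 4.964 + 0.675 = 61.813 m² sabins.
V = 249.565 m³. Target absorption A₂ = 0.161 × 249.565 / 0.44 = 91.318 sabins.
Absorption to add: 91.318 − 61.813 = 29.505 sabins.
Each m² of panel replacing the walls (gypsum board on studs) adds (0.77 − 0.07) = 0.70 sabins.
Area = ΔA/Δα = 29.505/0.70 = 42.2 m².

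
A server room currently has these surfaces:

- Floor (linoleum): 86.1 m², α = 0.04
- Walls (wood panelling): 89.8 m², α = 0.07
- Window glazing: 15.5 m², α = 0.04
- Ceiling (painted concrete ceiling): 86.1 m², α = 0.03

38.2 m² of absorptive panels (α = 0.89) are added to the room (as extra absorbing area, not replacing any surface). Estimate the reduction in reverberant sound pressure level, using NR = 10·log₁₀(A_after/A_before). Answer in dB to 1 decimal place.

Equivalent absorption area: A_before = 86.1·0.04 + 89.8·0.07 + 15.5·0.04 + 86.1·0.03 = 12.933 m².
Treatment contributes 38.2·0.89 = 33.998 sabins.
New total A_after = 46.931 sabins.
Reduction = 10 log₁₀(A_after/A_before) = 10 log₁₀(3.6288) = 5.6 dB.

5.6 dB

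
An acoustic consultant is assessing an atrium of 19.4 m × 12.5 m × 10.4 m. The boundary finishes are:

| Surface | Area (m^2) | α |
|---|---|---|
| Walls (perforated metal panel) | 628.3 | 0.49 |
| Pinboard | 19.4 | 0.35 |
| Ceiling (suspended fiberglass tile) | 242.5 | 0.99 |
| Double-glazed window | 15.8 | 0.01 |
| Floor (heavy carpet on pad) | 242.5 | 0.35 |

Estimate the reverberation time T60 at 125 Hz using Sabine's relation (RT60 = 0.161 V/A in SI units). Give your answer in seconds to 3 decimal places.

Total absorption A = 628.3×0.49 + 19.4×0.35 + 242.5×0.99 + 15.8×0.01 + 242.5×0.35
  = 307.867 + 6.790 + 240.075 + 0.158 + 84.875 = 639.765 m^2 sabins.
Volume V = 19.4 × 12.5 × 10.4 = 2522 m³.
Sabine: RT60 = 0.161 × 2522 / 639.765 = 0.635 s.

0.635 s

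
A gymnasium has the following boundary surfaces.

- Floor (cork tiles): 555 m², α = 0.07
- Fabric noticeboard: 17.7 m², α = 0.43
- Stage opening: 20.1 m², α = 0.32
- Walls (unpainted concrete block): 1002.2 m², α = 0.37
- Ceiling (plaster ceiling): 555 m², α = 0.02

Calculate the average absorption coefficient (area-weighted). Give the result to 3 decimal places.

0.202

Total surface area S = 2150.0 m².
A = 555×0.07 + 17.7×0.43 + 20.1×0.32 + 1002.2×0.37 + 555×0.02 = 434.807 sabins.
ᾱ = 434.807 / 2150.0 = 0.202.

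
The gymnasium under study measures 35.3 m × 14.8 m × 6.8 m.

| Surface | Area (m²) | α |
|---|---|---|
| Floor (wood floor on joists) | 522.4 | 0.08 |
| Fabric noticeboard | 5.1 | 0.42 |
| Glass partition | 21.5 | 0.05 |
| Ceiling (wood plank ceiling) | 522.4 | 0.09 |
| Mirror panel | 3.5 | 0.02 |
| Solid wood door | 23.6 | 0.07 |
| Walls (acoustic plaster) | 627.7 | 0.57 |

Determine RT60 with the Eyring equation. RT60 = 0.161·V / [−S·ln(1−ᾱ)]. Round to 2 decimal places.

S = Σ Sᵢ = 1726.2 m².
Σ(Sᵢαᵢ) = 522.4×0.08 + 5.1×0.42 + 21.5×0.05 + 522.4×0.09 + 3.5×0.02 + 23.6×0.07 + 627.7×0.57 = 451.536.
Mean coefficient ᾱ = A/S = 0.2616.
Eyring denominator: −S ln(1−ᾱ) = 523.504.
V = 35.3 × 14.8 × 6.8 = 3552.592 m³.
T = 0.161·V/[−S·ln(1−ᾱ)] = 0.161·3552.592/523.504 = 1.09 s.

1.09 s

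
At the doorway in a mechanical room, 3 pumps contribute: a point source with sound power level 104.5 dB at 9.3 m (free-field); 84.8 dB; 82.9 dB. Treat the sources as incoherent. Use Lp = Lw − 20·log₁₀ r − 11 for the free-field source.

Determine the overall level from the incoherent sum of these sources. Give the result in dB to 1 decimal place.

87.2 dB

Source at 9.3 m: Lp = 104.5 − 20·log₁₀(9.3) − 11 = 74.1 dB.
Sum in the linear (power) domain: Σ 10^(Lᵢ/10) = 10^(74.1/10) + 10^(84.8/10) + 10^(82.9/10) = 5.227e+08.
Combined level = 10 log₁₀(5.227e+08) = 87.2 dB.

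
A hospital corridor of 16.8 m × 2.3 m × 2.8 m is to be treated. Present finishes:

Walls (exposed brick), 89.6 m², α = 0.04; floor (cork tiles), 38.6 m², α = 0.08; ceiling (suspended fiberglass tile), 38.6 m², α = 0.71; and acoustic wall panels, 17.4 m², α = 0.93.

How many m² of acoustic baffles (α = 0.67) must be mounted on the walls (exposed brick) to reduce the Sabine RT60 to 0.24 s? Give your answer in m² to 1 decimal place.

A₁ = Σ Sᵢαᵢ = 89.6×0.04 + 38.6×0.08 + 38.6×0.71 + 17.4×0.93 = 50.260 sabins.
Required A₂ = 0.161·108.192/0.24 = 72.579 sabins.
Absorption to add: 72.579 − 50.260 = 22.319 sabins.
Net gain per m²: Δα = 0.67 − 0.04 = 0.63.
Panel area = 22.319 / 0.63 = 35.4 m².

35.4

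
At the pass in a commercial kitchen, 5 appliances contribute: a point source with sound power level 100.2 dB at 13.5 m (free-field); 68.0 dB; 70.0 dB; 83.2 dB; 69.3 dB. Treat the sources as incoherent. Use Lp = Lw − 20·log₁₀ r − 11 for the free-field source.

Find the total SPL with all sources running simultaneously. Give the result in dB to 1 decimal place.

83.8 dB

Source at 13.5 m: Lp = 100.2 − 20·log₁₀(13.5) − 11 = 66.6 dB.
Converting to relative power and adding: 10^(66.6/10) + 10^(68.0/10) + 10^(70.0/10) + 10^(83.2/10) + 10^(69.3/10) = 2.383e+08.
Combined level = 10 log₁₀(2.383e+08) = 83.8 dB.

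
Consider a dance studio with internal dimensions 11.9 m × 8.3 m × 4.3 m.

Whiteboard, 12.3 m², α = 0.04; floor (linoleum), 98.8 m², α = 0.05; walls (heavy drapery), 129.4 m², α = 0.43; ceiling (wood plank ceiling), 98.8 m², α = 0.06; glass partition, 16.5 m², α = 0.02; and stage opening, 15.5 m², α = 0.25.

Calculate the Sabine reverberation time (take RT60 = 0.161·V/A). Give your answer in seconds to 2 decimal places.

0.96 sec

Equivalent absorption area: A = 12.3*0.04 + 98.8*0.05 + 129.4*0.43 + 98.8*0.06 + 16.5*0.02 + 15.5*0.25 = 71.207 m².
Volume V = 11.9 × 8.3 × 4.3 = 424.711 m³.
T = 0.161 V/A = 0.161·424.711/71.207 = 0.96 s.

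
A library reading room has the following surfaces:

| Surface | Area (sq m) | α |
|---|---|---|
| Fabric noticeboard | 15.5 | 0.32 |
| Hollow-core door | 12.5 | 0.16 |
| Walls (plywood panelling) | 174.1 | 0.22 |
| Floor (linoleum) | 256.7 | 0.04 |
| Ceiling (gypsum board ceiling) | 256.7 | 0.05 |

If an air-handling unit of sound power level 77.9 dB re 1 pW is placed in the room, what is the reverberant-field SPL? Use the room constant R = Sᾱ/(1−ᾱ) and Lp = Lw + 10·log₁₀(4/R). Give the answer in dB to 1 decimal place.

A = 68.365 sabins; S = 715.5 sq m.
ᾱ = 68.365/715.5 = 0.0955; R = Sᾱ/(1−ᾱ) = 68.365/(1−0.0955) = 75.583 sq m.
Lp = 77.9 + 10·log₁₀(4/75.583) = 77.9 + (-12.76) = 65.1 dB.

65.1 dB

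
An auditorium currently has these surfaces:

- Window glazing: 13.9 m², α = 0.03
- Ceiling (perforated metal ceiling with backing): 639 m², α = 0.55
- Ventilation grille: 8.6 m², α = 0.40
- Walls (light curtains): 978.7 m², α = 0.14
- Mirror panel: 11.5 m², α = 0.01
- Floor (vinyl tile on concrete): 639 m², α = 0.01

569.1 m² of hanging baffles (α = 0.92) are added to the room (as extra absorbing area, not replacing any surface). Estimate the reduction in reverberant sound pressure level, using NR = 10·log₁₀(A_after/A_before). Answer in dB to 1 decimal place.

Total absorption A_before = 13.9·0.03 + 639·0.55 + 8.6·0.40 + 978.7·0.14 + 11.5·0.01 + 639·0.01
  = 0.417 + 351.450 + 3.440 + 137.018 + 0.115 + 6.390 = 498.830 m² sabins.
Added absorption = 569.1 × 0.92 = 523.572 sabins.
A_after = 498.830 + 523.572 = 1022.402 sabins.
Reduction = 10 log₁₀(A_after/A_before) = 10 log₁₀(2.0496) = 3.1 dB.

3.1 dB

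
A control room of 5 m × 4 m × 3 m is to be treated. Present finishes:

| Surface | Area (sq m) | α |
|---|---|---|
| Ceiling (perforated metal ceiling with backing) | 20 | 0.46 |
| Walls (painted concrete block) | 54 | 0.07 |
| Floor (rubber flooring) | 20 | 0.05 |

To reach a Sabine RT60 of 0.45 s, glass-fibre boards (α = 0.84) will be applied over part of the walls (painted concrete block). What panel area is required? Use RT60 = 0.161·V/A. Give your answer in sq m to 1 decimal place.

A₁ = Σ Sᵢαᵢ = 20×0.46 + 54×0.07 + 20×0.05 = 13.980 sabins.
V = 60 m³. Target absorption A₂ = 0.161 × 60 / 0.45 = 21.467 sabins.
Absorption to add: 21.467 − 13.980 = 7.487 sabins.
Net gain per sq m: Δα = 0.84 − 0.07 = 0.77.
Area = ΔA/Δα = 7.487/0.77 = 9.7 sq m.

9.7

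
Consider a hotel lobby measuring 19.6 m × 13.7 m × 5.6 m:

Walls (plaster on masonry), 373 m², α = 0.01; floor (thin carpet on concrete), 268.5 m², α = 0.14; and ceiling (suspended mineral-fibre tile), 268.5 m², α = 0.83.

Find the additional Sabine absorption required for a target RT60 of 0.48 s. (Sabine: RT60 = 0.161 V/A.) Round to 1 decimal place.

240.2 sabins

Summing Sᵢαᵢ: 3.730 + 37.590 + 222.855 → A₁ = 264.175 sabins.
V = 1503.712 m³. Required absorption A₂ = 0.161 × 1503.712 / 0.48 = 504.370 sabins.
Shortfall: 504.370 − 264.175 = 240.2 sabins.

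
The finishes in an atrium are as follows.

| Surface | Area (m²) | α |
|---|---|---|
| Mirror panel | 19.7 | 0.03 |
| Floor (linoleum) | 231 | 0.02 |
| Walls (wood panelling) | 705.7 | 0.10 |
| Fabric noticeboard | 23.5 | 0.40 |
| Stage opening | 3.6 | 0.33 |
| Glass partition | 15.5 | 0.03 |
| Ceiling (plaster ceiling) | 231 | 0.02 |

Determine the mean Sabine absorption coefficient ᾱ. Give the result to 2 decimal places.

0.07

S = Σ Sᵢ = 19.7 + 231 + 705.7 + 23.5 + 3.6 + 15.5 + 231 = 1230.0 m².
Σ(Sᵢαᵢ) = 19.7*0.03 + 231*0.02 + 705.7*0.10 + 23.5*0.40 + 3.6*0.33 + 15.5*0.03 + 231*0.02 = 91.454.
ᾱ = A/S = 0.07.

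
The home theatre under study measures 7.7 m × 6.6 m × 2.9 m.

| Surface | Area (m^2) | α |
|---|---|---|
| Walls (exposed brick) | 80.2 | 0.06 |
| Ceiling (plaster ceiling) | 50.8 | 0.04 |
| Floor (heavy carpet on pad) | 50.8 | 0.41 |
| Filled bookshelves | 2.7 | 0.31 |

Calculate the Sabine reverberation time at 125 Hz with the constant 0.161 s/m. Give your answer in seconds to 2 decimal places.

Total absorption A = 80.2·0.06 + 50.8·0.04 + 50.8·0.41 + 2.7·0.31
  = 4.812 + 2.032 + 20.828 + 0.837 = 28.509 m^2 sabins.
Room volume: 147.378 m³.
Sabine: RT60 = 0.161 × 147.378 / 28.509 = 0.83 s.

0.83 seconds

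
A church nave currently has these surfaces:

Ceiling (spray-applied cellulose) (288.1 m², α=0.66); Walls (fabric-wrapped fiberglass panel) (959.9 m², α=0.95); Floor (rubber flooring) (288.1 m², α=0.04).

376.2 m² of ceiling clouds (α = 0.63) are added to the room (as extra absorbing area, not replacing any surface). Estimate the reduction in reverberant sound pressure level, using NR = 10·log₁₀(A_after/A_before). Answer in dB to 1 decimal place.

Equivalent absorption area: A_before = 288.1·0.66 + 959.9·0.95 + 288.1·0.04 = 1113.575 m².
Treatment contributes 376.2·0.63 = 237.006 sabins.
A_after = 1113.575 + 237.006 = 1350.581 sabins.
NR = 10·log₁₀(1350.581/1113.575) = 0.8 dB.

0.8 dB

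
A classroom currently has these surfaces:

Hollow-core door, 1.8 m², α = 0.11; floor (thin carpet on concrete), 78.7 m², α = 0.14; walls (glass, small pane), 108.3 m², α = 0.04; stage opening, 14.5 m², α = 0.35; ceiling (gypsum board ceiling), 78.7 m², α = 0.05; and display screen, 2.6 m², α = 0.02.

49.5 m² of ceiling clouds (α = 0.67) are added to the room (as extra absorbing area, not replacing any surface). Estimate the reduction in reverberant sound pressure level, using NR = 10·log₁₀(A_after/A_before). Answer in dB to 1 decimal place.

Total absorption A_before = 1.8×0.11 + 78.7×0.14 + 108.3×0.04 + 14.5×0.35 + 78.7×0.05 + 2.6×0.02
  = 0.198 + 11.018 + 4.332 + 5.075 + 3.935 + 0.052 = 24.610 m² sabins.
Treatment contributes 49.5·0.67 = 33.165 sabins.
New total A_after = 57.775 sabins.
NR = 10·log₁₀(57.775/24.610) = 3.7 dB.

3.7 dB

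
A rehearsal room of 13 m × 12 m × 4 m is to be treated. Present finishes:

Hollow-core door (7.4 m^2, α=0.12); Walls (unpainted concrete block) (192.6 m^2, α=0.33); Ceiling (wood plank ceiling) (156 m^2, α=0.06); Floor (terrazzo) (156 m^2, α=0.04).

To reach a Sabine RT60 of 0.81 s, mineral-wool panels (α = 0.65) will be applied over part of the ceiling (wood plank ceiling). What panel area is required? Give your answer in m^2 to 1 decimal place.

74.5

A₁ = Σ Sᵢαᵢ = 7.4*0.12 + 192.6*0.33 + 156*0.06 + 156*0.04 = 80.046 sabins.
V = 624 m³. Target absorption A₂ = 0.161 × 624 / 0.81 = 124.030 sabins.
Absorption to add: 124.030 − 80.046 = 43.984 sabins.
Each m^2 of panel replacing the ceiling (wood plank ceiling) adds (0.65 − 0.06) = 0.59 sabins.
Panel area = 43.984 / 0.59 = 74.5 m^2.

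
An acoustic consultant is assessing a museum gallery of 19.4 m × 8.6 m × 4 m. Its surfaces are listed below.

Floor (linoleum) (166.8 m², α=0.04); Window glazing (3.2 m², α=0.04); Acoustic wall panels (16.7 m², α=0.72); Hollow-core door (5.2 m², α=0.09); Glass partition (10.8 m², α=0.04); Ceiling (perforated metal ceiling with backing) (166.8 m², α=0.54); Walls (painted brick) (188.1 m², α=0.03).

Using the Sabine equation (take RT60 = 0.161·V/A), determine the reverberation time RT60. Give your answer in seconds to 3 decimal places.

0.931 seconds

Total absorption A = 166.8×0.04 + 3.2×0.04 + 16.7×0.72 + 5.2×0.09 + 10.8×0.04 + 166.8×0.54 + 188.1×0.03
  = 6.672 + 0.128 + 12.024 + 0.468 + 0.432 + 90.072 + 5.643 = 115.439 m² sabins.
Volume V = 19.4 × 8.6 × 4 = 667.36 m³.
T = 0.161 V/A = 0.161·667.36/115.439 = 0.931 s.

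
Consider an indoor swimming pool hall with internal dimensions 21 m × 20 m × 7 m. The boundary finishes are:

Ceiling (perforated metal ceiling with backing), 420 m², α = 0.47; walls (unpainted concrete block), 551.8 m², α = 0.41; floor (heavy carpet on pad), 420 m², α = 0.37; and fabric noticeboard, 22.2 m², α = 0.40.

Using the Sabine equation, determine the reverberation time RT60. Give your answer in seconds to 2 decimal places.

Summing Sᵢαᵢ: 197.400 + 226.238 + 155.400 + 8.880 → A = 587.918 sabins.
Room volume: 2940 m³.
T = 0.161 V/A = 0.161·2940/587.918 = 0.81 s.

0.81 s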